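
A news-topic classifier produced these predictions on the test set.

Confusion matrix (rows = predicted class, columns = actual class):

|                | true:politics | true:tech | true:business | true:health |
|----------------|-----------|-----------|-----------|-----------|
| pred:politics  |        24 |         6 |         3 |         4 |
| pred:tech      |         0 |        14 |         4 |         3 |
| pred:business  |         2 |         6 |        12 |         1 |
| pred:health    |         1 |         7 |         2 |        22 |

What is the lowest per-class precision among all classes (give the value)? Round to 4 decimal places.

0.5714

Per-class precision (TP/(TP+FP)):
  politics: TP=24, FP=6+3+4=13 → 24/37 = 0.64865
  tech: TP=14, FP=0+4+3=7 → 14/21 = 0.66667
  business: TP=12, FP=2+6+1=9 → 12/21 = 0.57143
  health: TP=22, FP=1+7+2=10 → 22/32 = 0.68750
Lowest is class 'business' with precision = 0.5714.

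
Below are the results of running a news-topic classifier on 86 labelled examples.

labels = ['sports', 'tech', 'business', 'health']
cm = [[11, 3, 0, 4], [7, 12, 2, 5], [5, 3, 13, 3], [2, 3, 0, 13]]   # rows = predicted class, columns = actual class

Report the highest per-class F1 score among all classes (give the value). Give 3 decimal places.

0.667

Per-class F1 score (2·TP/(2·TP+FP+FN)):
  sports: TP=11, FP=3+0+4=7, FN=7+5+2=14 → 22/43 = 0.5116
  tech: TP=12, FP=7+2+5=14, FN=3+3+3=9 → 24/47 = 0.5106
  business: TP=13, FP=5+3+3=11, FN=0+2+0=2 → 26/39 = 0.6667
  health: TP=13, FP=2+3+0=5, FN=4+5+3=12 → 26/43 = 0.6047
Highest is class 'business' with F1 score = 0.667.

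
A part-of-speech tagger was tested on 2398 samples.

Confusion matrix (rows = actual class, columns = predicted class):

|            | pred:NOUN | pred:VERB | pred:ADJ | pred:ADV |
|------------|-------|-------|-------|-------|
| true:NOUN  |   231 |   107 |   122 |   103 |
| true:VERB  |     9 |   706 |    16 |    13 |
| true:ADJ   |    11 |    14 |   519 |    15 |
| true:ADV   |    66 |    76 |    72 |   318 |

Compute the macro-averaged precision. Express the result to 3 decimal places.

0.733

Per-class precision (TP/(TP+FP)):
  NOUN: TP=231, FP=9+11+66=86 → 231/317 = 0.7287
  VERB: TP=706, FP=107+14+76=197 → 706/903 = 0.7818
  ADJ: TP=519, FP=122+16+72=210 → 519/729 = 0.7119
  ADV: TP=318, FP=103+13+15=131 → 318/449 = 0.7082
Macro-precision = mean = (0.7287 + 0.7818 + 0.7119 + 0.7082) / 4 = 0.733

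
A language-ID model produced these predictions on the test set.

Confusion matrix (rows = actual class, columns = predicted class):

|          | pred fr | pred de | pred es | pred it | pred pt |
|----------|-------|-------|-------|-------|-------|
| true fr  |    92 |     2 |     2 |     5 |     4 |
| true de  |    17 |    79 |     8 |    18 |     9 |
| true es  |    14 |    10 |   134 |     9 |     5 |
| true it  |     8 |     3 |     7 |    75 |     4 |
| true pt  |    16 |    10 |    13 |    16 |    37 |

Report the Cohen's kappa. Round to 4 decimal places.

Observed agreement pₒ = trace/N = 417/597 = 0.69849
Expected agreement pₑ = Σ (rowᵢ·colᵢ)/N² = (105·147 + 131·104 + 172·164 + 97·123 + 92·59)/597² = 0.20938
κ = (pₒ − pₑ)/(1 − pₑ) = (0.69849 − 0.20938)/(1 − 0.20938) = 0.6186

0.6186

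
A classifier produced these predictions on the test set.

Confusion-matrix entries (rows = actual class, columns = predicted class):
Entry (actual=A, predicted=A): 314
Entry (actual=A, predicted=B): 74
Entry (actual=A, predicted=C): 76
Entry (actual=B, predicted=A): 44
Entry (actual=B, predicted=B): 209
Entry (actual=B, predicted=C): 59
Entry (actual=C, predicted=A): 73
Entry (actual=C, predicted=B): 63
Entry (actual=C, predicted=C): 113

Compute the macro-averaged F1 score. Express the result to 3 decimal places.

0.597

Per-class F1 score (2·TP/(2·TP+FP+FN)):
  A: TP=314, FP=44+73=117, FN=74+76=150 → 628/895 = 0.7017
  B: TP=209, FP=74+63=137, FN=44+59=103 → 418/658 = 0.6353
  C: TP=113, FP=76+59=135, FN=73+63=136 → 226/497 = 0.4547
Macro-F1 score = mean = (0.7017 + 0.6353 + 0.4547) / 3 = 0.597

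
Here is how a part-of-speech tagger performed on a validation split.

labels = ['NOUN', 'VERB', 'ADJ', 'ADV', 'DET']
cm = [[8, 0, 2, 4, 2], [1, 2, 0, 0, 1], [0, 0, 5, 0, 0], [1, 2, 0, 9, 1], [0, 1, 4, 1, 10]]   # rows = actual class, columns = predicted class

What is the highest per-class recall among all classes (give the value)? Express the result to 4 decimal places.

1.0000

Per-class recall (TP/(TP+FN)):
  NOUN: TP=8, FN=0+2+4+2=8 → 8/16 = 0.50000
  VERB: TP=2, FN=1+0+0+1=2 → 2/4 = 0.50000
  ADJ: TP=5, FN=0+0+0+0=0 → 5/5 = 1.00000
  ADV: TP=9, FN=1+2+0+1=4 → 9/13 = 0.69231
  DET: TP=10, FN=0+1+4+1=6 → 10/16 = 0.62500
Highest is class 'ADJ' with recall = 1.0000.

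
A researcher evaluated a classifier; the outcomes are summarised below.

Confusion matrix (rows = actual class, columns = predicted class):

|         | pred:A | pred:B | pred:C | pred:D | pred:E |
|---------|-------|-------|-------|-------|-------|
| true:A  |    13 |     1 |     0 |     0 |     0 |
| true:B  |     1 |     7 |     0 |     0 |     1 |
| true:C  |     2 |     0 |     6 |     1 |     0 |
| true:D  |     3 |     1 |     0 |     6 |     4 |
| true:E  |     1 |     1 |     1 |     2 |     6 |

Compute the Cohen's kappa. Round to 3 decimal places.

Observed agreement pₒ = trace/N = 38/57 = 0.6667
Expected agreement pₑ = Σ (rowᵢ·colᵢ)/N² = (14·20 + 9·10 + 9·7 + 14·9 + 11·11)/57² = 0.2093
κ = (pₒ − pₑ)/(1 − pₑ) = (0.6667 − 0.2093)/(1 − 0.2093) = 0.578

0.578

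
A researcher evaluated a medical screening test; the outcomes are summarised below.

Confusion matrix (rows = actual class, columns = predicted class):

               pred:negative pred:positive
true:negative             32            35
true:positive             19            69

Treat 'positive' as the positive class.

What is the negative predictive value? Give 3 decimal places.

NPV = TN/(TN+FN) = 32/(32+19) = 0.627

0.627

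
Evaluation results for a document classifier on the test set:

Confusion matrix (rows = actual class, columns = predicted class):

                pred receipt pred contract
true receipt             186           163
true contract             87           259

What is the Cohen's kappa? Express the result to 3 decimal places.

0.281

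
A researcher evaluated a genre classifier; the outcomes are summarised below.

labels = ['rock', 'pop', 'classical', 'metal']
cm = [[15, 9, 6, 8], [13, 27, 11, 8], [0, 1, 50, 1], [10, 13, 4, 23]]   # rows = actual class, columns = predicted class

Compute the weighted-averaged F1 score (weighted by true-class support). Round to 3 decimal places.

Per-class F1 score (2·TP/(2·TP+FP+FN)):
  rock: TP=15, FP=13+0+10=23, FN=9+6+8=23 → 30/76 = 0.3947
  pop: TP=27, FP=9+1+13=23, FN=13+11+8=32 → 54/109 = 0.4954
  classical: TP=50, FP=6+11+4=21, FN=0+1+1=2 → 100/123 = 0.8130
  metal: TP=23, FP=8+8+1=17, FN=10+13+4=27 → 46/90 = 0.5111
Weighted-F1 score = Σ (supportᵢ/N)·F1 scoreᵢ with N=199: (38/199)·0.3947 + (59/199)·0.4954 + (52/199)·0.8130 + (50/199)·0.5111 = 0.563

0.563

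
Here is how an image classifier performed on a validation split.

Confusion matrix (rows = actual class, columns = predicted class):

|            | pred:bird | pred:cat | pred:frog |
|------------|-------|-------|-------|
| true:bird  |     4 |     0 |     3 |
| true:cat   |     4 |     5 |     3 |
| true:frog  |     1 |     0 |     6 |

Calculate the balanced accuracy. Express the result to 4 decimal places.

Balanced accuracy = mean of per-class recall.
  bird: recall = 4/7 = 0.57143
  cat: recall = 5/12 = 0.41667
  frog: recall = 6/7 = 0.85714
Mean = (0.57143 + 0.41667 + 0.85714) / 3 = 0.6151

0.6151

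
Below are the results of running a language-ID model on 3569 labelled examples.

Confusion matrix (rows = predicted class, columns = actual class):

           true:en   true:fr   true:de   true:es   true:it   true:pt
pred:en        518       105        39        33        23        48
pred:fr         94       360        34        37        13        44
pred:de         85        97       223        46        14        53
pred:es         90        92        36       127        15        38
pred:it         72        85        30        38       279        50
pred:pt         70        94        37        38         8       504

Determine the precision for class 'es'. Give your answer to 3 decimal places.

0.319

precision = TP/(TP+FP).
es: TP=127, FP=90+92+36+15+38=271 → 127/398 = 0.3191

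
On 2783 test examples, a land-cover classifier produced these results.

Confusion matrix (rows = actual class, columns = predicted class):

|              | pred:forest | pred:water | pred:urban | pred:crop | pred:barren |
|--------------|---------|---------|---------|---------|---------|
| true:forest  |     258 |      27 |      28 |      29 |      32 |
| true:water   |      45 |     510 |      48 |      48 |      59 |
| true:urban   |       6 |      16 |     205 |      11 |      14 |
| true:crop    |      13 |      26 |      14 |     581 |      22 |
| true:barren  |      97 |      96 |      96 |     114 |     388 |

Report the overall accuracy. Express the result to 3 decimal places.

0.698

Accuracy = trace / total = (258+510+205+581+388=1942) / 2783 = 1942/2783 = 0.698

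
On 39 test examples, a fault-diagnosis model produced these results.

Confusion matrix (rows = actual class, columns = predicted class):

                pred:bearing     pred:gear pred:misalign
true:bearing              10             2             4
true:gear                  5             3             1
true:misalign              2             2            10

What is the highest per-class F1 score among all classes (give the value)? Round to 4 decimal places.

Per-class F1 score (2·TP/(2·TP+FP+FN)):
  bearing: TP=10, FP=5+2=7, FN=2+4=6 → 20/33 = 0.60606
  gear: TP=3, FP=2+2=4, FN=5+1=6 → 6/16 = 0.37500
  misalign: TP=10, FP=4+1=5, FN=2+2=4 → 20/29 = 0.68966
Highest is class 'misalign' with F1 score = 0.6897.

0.6897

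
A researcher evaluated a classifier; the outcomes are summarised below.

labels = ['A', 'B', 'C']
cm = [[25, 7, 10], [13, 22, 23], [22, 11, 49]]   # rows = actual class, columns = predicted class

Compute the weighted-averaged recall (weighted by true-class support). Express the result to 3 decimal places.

Per-class recall (TP/(TP+FN)):
  A: TP=25, FN=7+10=17 → 25/42 = 0.5952
  B: TP=22, FN=13+23=36 → 22/58 = 0.3793
  C: TP=49, FN=22+11=33 → 49/82 = 0.5976
Weighted-recall = Σ (supportᵢ/N)·recallᵢ with N=182: (42/182)·0.5952 + (58/182)·0.3793 + (82/182)·0.5976 = 0.527

0.527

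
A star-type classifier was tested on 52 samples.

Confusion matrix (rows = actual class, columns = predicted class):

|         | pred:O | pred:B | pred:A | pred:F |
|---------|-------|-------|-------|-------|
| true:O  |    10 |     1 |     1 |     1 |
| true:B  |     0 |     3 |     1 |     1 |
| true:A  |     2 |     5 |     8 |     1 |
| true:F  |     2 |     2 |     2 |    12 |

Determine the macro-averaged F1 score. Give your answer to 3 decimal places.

Per-class F1 score (2·TP/(2·TP+FP+FN)):
  O: TP=10, FP=0+2+2=4, FN=1+1+1=3 → 20/27 = 0.7407
  B: TP=3, FP=1+5+2=8, FN=0+1+1=2 → 6/16 = 0.3750
  A: TP=8, FP=1+1+2=4, FN=2+5+1=8 → 16/28 = 0.5714
  F: TP=12, FP=1+1+1=3, FN=2+2+2=6 → 24/33 = 0.7273
Macro-F1 score = mean = (0.7407 + 0.3750 + 0.5714 + 0.7273) / 4 = 0.604

0.604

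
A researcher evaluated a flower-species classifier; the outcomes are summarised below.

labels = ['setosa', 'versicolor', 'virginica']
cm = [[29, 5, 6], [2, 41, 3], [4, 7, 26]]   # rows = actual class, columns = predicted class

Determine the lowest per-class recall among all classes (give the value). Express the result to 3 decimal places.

Per-class recall (TP/(TP+FN)):
  setosa: TP=29, FN=5+6=11 → 29/40 = 0.7250
  versicolor: TP=41, FN=2+3=5 → 41/46 = 0.8913
  virginica: TP=26, FN=4+7=11 → 26/37 = 0.7027
Lowest is class 'virginica' with recall = 0.703.

0.703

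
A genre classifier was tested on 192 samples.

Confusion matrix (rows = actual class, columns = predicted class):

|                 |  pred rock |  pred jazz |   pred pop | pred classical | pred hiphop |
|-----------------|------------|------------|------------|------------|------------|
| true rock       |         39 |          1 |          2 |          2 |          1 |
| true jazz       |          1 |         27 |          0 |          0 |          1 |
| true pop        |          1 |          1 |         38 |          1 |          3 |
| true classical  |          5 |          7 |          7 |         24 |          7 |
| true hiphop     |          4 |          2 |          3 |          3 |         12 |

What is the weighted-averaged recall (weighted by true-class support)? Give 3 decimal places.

Per-class recall (TP/(TP+FN)):
  rock: TP=39, FN=1+2+2+1=6 → 39/45 = 0.8667
  jazz: TP=27, FN=1+0+0+1=2 → 27/29 = 0.9310
  pop: TP=38, FN=1+1+1+3=6 → 38/44 = 0.8636
  classical: TP=24, FN=5+7+7+7=26 → 24/50 = 0.4800
  hiphop: TP=12, FN=4+2+3+3=12 → 12/24 = 0.5000
Weighted-recall = Σ (supportᵢ/N)·recallᵢ with N=192: (45/192)·0.8667 + (29/192)·0.9310 + (44/192)·0.8636 + (50/192)·0.4800 + (24/192)·0.5000 = 0.729

0.729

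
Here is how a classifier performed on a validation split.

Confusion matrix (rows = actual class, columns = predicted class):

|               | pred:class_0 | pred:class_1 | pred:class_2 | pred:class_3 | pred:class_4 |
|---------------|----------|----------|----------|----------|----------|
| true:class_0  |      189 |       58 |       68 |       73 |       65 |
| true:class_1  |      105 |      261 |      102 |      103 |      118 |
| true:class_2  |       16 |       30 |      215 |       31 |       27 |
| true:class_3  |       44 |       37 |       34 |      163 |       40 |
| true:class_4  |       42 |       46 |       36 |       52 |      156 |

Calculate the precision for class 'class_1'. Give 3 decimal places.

0.604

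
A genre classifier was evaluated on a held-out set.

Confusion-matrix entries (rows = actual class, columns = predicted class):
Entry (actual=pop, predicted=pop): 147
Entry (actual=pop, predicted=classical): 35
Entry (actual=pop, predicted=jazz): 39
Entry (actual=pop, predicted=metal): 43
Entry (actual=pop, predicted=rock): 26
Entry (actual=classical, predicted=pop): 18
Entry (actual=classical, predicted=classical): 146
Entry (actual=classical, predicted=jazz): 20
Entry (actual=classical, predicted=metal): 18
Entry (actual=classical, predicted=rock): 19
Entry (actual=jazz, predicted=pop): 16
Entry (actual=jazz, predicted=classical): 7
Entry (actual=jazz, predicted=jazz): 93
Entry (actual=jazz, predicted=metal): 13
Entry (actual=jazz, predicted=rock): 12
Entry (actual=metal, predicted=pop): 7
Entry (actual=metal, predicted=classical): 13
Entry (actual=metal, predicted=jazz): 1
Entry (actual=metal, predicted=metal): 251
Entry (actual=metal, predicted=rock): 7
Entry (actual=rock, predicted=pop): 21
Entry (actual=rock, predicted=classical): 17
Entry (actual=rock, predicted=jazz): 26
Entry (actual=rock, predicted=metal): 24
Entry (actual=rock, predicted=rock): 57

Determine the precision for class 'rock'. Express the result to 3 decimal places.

0.471

One-vs-rest for 'rock': TP = diagonal; FP = other classes predicted 'rock'; FN = 'rock' predicted as other.
precision = TP/(TP+FP).
rock: TP=57, FP=26+19+12+7=64 → 57/121 = 0.4711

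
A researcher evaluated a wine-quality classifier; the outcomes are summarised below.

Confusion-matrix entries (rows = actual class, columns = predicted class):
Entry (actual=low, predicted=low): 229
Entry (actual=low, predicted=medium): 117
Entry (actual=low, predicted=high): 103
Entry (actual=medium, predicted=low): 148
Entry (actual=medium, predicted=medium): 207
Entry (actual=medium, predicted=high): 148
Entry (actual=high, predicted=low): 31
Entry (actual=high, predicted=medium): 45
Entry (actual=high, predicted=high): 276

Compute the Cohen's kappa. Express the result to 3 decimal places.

0.326

Observed agreement pₒ = trace/N = 712/1304 = 0.5460
Expected agreement pₑ = Σ (rowᵢ·colᵢ)/N² = (449·408 + 503·369 + 352·527)/1304² = 0.3260
κ = (pₒ − pₑ)/(1 − pₑ) = (0.5460 − 0.3260)/(1 − 0.3260) = 0.326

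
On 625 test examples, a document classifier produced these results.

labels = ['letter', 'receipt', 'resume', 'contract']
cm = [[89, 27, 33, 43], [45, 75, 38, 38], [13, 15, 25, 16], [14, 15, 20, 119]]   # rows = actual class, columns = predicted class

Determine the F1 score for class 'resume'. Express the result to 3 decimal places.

0.270

Treat 'resume' as positive and all other classes as negative.
F1 score = 2·TP/(2·TP+FP+FN).
resume: TP=25, FP=33+38+20=91, FN=13+15+16=44 → 50/185 = 0.2703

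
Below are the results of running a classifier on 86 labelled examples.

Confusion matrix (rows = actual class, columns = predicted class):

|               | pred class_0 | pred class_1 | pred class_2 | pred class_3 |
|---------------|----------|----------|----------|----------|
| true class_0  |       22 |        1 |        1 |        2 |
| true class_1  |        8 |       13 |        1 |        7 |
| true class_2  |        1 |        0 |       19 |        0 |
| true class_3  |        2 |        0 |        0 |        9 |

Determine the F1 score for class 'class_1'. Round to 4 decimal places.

0.6047

Take TP from the diagonal, FP from the rest of the 'class_1' prediction marginal, FN from the rest of the 'class_1' actual marginal.
F1 score = 2·TP/(2·TP+FP+FN).
class_1: TP=13, FP=1+0+0=1, FN=8+1+7=16 → 26/43 = 0.60465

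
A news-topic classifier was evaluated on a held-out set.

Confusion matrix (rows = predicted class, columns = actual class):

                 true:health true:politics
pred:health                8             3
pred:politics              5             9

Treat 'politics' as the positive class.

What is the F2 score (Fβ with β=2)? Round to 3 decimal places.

0.726

Fβ = (1+β²)·TP / ((1+β²)·TP + β²·FN + FP), with β²=4
= 5·9 / (5·9 + 4·3 + 5) = 0.726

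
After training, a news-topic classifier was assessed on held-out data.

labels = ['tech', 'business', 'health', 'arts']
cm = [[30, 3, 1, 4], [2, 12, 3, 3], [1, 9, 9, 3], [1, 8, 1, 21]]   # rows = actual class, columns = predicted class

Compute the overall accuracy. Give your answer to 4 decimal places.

Accuracy = trace / total = (30+12+9+21=72) / 111 = 72/111 = 0.6486

0.6486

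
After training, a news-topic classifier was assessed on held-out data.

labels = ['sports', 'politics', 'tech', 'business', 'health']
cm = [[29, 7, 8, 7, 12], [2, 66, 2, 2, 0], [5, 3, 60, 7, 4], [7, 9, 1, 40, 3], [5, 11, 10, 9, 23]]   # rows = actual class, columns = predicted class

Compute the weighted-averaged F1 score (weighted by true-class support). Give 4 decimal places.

Per-class F1 score (2·TP/(2·TP+FP+FN)):
  sports: TP=29, FP=2+5+7+5=19, FN=7+8+7+12=34 → 58/111 = 0.52252
  politics: TP=66, FP=7+3+9+11=30, FN=2+2+2+0=6 → 132/168 = 0.78571
  tech: TP=60, FP=8+2+1+10=21, FN=5+3+7+4=19 → 120/160 = 0.75000
  business: TP=40, FP=7+2+7+9=25, FN=7+9+1+3=20 → 80/125 = 0.64000
  health: TP=23, FP=12+0+4+3=19, FN=5+11+10+9=35 → 46/100 = 0.46000
Weighted-F1 score = Σ (supportᵢ/N)·F1 scoreᵢ with N=332: (63/332)·0.52252 + (72/332)·0.78571 + (79/332)·0.75000 + (60/332)·0.64000 + (58/332)·0.46000 = 0.6440

0.6440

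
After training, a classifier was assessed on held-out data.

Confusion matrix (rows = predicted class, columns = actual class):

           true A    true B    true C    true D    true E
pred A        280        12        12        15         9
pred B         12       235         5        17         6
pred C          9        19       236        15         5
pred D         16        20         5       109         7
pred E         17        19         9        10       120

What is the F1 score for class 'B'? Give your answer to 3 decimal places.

F1 score = 2·TP/(2·TP+FP+FN).
B: TP=235, FP=12+5+17+6=40, FN=12+19+20+19=70 → 470/580 = 0.8103

0.810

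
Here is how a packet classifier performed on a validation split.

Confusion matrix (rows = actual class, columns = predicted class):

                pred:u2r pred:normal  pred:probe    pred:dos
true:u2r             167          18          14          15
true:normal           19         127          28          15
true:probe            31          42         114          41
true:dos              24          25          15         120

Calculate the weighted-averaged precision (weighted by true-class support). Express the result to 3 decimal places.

Per-class precision (TP/(TP+FP)):
  u2r: TP=167, FP=19+31+24=74 → 167/241 = 0.6929
  normal: TP=127, FP=18+42+25=85 → 127/212 = 0.5991
  probe: TP=114, FP=14+28+15=57 → 114/171 = 0.6667
  dos: TP=120, FP=15+15+41=71 → 120/191 = 0.6283
Weighted-precision = Σ (supportᵢ/N)·precisionᵢ with N=815: (214/815)·0.6929 + (189/815)·0.5991 + (228/815)·0.6667 + (184/815)·0.6283 = 0.649

0.649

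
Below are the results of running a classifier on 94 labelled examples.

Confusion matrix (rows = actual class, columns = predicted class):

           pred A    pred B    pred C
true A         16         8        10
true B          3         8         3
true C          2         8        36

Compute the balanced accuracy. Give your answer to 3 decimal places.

0.608

Balanced accuracy = mean of per-class recall.
  A: recall = 16/34 = 0.4706
  B: recall = 8/14 = 0.5714
  C: recall = 36/46 = 0.7826
Mean = (0.4706 + 0.5714 + 0.7826) / 3 = 0.608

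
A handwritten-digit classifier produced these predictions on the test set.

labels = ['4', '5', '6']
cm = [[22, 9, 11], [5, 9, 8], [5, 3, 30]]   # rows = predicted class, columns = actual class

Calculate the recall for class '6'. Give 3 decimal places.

One-vs-rest for '6': TP = diagonal; FP = other classes predicted '6'; FN = '6' predicted as other.
recall = TP/(TP+FN).
6: TP=30, FN=11+8=19 → 30/49 = 0.6122

0.612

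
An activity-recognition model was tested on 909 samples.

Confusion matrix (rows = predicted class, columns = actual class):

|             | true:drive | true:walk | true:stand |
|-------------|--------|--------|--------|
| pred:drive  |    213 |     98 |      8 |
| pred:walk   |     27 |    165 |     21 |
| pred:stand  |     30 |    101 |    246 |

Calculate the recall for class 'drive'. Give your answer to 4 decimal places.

recall = TP/(TP+FN).
drive: TP=213, FN=27+30=57 → 213/270 = 0.78889

0.7889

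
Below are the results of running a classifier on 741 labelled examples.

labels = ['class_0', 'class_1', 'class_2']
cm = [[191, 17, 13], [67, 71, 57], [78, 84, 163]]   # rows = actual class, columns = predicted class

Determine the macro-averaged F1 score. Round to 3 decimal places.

0.552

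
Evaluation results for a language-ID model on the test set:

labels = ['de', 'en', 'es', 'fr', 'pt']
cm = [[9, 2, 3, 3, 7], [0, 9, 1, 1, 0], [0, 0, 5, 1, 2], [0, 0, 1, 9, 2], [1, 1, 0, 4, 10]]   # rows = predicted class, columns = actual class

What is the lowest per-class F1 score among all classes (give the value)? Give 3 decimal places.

0.529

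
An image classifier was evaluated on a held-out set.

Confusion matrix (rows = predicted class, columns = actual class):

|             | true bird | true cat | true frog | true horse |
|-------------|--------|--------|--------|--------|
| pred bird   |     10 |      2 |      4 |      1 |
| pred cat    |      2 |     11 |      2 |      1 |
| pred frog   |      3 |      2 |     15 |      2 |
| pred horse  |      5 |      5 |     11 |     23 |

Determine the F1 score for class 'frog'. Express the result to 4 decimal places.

F1 score = 2·TP/(2·TP+FP+FN).
frog: TP=15, FP=3+2+2=7, FN=4+2+11=17 → 30/54 = 0.55556

0.5556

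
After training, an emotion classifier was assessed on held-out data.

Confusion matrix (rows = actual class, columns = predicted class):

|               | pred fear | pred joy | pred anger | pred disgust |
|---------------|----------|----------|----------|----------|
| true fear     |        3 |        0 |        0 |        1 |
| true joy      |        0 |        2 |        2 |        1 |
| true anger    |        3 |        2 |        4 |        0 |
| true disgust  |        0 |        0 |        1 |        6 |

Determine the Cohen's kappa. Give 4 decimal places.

0.4589

Observed agreement pₒ = trace/N = 15/25 = 0.60000
Expected agreement pₑ = Σ (rowᵢ·colᵢ)/N² = (4·6 + 5·4 + 9·7 + 7·8)/25² = 0.26080
κ = (pₒ − pₑ)/(1 − pₑ) = (0.60000 − 0.26080)/(1 − 0.26080) = 0.4589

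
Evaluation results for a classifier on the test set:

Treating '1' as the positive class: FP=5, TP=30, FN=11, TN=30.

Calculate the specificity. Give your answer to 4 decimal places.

0.8571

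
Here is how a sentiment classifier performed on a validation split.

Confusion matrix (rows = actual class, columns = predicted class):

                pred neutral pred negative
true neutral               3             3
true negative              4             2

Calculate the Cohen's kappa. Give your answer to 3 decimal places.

-0.167

Observed agreement pₒ = trace/N = 5/12 = 0.4167
Expected agreement pₑ = Σ (rowᵢ·colᵢ)/N² = (6·7 + 6·5)/12² = 0.5000
κ = (pₒ − pₑ)/(1 − pₑ) = (0.4167 − 0.5000)/(1 − 0.5000) = -0.167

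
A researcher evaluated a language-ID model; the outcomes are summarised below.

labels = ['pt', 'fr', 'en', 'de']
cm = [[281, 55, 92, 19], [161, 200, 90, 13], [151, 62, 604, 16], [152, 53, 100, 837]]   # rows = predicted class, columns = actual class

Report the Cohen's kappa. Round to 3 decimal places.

Observed agreement pₒ = trace/N = 1922/2886 = 0.6660
Expected agreement pₑ = Σ (rowᵢ·colᵢ)/N² = (745·447 + 370·464 + 886·833 + 885·1142)/2886² = 0.2705
κ = (pₒ − pₑ)/(1 − pₑ) = (0.6660 − 0.2705)/(1 − 0.2705) = 0.542

0.542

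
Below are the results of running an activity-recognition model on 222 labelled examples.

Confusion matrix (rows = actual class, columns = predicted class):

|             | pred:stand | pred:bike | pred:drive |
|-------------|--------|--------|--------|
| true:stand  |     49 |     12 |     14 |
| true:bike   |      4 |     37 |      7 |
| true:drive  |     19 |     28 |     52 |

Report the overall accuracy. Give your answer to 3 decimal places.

0.622

Accuracy = trace / total = (49+37+52=138) / 222 = 138/222 = 0.622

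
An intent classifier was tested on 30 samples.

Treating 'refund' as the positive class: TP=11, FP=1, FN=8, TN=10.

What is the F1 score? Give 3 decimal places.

Precision = TP/(TP+FP) = 11/12 = 0.9167
Recall = TP/(TP+FN) = 11/19 = 0.5789
F1 = 2·TP/(2·TP+FP+FN) = 22/31 = 0.710

0.710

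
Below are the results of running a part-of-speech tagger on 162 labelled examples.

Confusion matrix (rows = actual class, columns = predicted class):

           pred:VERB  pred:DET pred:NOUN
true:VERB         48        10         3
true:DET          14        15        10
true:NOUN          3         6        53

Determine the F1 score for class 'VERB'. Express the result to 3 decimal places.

0.762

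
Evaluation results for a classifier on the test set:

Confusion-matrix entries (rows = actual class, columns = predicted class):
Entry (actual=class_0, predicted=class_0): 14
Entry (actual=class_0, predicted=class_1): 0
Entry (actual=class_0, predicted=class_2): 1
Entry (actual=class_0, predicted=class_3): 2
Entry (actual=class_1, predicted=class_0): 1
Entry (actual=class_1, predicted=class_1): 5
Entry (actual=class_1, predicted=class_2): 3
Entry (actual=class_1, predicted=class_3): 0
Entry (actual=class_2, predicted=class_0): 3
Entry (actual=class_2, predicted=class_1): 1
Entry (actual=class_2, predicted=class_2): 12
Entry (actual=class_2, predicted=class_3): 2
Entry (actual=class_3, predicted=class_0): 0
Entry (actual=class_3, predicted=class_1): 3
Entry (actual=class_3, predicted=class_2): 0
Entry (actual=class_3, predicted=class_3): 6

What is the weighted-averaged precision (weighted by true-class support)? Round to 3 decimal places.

0.700

Per-class precision (TP/(TP+FP)):
  class_0: TP=14, FP=1+3+0=4 → 14/18 = 0.7778
  class_1: TP=5, FP=0+1+3=4 → 5/9 = 0.5556
  class_2: TP=12, FP=1+3+0=4 → 12/16 = 0.7500
  class_3: TP=6, FP=2+0+2=4 → 6/10 = 0.6000
Weighted-precision = Σ (supportᵢ/N)·precisionᵢ with N=53: (17/53)·0.7778 + (9/53)·0.5556 + (18/53)·0.7500 + (9/53)·0.6000 = 0.700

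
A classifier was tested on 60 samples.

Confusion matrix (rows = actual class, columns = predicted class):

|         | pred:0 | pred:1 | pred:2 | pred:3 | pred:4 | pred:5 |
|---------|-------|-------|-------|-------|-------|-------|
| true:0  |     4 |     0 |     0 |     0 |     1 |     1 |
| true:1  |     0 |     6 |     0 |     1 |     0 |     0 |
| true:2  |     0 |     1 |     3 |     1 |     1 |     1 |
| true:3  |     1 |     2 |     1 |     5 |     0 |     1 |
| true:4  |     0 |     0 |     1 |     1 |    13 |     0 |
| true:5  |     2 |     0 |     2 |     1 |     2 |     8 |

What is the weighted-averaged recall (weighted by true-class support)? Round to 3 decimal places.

0.650

Per-class recall (TP/(TP+FN)):
  0: TP=4, FN=0+0+0+1+1=2 → 4/6 = 0.6667
  1: TP=6, FN=0+0+1+0+0=1 → 6/7 = 0.8571
  2: TP=3, FN=0+1+1+1+1=4 → 3/7 = 0.4286
  3: TP=5, FN=1+2+1+0+1=5 → 5/10 = 0.5000
  4: TP=13, FN=0+0+1+1+0=2 → 13/15 = 0.8667
  5: TP=8, FN=2+0+2+1+2=7 → 8/15 = 0.5333
Weighted-recall = Σ (supportᵢ/N)·recallᵢ with N=60: (6/60)·0.6667 + (7/60)·0.8571 + (7/60)·0.4286 + (10/60)·0.5000 + (15/60)·0.8667 + (15/60)·0.5333 = 0.650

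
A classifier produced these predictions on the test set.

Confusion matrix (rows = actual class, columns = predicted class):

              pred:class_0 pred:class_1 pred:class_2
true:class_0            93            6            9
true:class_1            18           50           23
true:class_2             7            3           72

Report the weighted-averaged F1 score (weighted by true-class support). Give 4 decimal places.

Per-class F1 score (2·TP/(2·TP+FP+FN)):
  class_0: TP=93, FP=18+7=25, FN=6+9=15 → 186/226 = 0.82301
  class_1: TP=50, FP=6+3=9, FN=18+23=41 → 100/150 = 0.66667
  class_2: TP=72, FP=9+23=32, FN=7+3=10 → 144/186 = 0.77419
Weighted-F1 score = Σ (supportᵢ/N)·F1 scoreᵢ with N=281: (108/281)·0.82301 + (91/281)·0.66667 + (82/281)·0.77419 = 0.7581

0.7581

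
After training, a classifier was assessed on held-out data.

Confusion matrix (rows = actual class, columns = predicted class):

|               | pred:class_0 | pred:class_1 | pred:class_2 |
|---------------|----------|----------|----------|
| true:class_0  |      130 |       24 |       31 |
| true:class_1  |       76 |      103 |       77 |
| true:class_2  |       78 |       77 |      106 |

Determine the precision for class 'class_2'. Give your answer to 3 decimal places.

One-vs-rest for 'class_2': TP = diagonal; FP = other classes predicted 'class_2'; FN = 'class_2' predicted as other.
precision = TP/(TP+FP).
class_2: TP=106, FP=31+77=108 → 106/214 = 0.4953

0.495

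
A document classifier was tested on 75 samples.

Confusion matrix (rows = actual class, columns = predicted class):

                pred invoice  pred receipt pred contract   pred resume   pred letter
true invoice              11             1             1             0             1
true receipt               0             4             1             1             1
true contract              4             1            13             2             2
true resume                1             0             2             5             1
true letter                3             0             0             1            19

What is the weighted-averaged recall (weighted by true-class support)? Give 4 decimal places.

Per-class recall (TP/(TP+FN)):
  invoice: TP=11, FN=1+1+0+1=3 → 11/14 = 0.78571
  receipt: TP=4, FN=0+1+1+1=3 → 4/7 = 0.57143
  contract: TP=13, FN=4+1+2+2=9 → 13/22 = 0.59091
  resume: TP=5, FN=1+0+2+1=4 → 5/9 = 0.55556
  letter: TP=19, FN=3+0+0+1=4 → 19/23 = 0.82609
Weighted-recall = Σ (supportᵢ/N)·recallᵢ with N=75: (14/75)·0.78571 + (7/75)·0.57143 + (22/75)·0.59091 + (9/75)·0.55556 + (23/75)·0.82609 = 0.6933

0.6933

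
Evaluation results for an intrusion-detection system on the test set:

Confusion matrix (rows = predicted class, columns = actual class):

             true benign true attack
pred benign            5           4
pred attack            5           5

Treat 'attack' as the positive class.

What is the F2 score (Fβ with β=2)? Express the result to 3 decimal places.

0.543

Fβ = (1+β²)·TP / ((1+β²)·TP + β²·FN + FP), with β²=4
= 5·5 / (5·5 + 4·4 + 5) = 0.543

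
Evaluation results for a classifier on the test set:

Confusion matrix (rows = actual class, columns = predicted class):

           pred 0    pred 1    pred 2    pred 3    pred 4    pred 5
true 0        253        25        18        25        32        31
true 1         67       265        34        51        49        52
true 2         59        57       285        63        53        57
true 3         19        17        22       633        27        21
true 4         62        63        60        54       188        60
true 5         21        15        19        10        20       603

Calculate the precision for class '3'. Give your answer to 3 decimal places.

0.757

One-vs-rest for '3': TP = diagonal; FP = other classes predicted '3'; FN = '3' predicted as other.
precision = TP/(TP+FP).
3: TP=633, FP=25+51+63+54+10=203 → 633/836 = 0.7572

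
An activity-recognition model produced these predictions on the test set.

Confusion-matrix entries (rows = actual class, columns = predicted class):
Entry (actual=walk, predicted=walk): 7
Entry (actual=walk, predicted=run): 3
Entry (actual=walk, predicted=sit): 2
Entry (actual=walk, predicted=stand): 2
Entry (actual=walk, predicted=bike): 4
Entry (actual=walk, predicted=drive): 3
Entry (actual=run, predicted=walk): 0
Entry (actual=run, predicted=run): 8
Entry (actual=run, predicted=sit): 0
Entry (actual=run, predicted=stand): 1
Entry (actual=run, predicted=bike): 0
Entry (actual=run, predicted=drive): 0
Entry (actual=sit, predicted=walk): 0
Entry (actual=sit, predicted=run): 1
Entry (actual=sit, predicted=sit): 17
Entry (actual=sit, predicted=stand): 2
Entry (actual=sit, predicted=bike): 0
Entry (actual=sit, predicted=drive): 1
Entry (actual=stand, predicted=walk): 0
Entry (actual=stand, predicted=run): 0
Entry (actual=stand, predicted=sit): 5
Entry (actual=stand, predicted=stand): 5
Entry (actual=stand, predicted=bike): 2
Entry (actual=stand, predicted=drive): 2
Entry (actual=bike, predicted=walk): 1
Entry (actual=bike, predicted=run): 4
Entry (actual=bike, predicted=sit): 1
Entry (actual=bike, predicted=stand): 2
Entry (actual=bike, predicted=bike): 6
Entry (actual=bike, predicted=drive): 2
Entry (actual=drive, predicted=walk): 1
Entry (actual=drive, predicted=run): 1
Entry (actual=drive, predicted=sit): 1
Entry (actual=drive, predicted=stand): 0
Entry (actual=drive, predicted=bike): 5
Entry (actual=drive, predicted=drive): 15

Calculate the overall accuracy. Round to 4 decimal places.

Accuracy = trace / total = (7+8+17+5+6+15=58) / 104 = 58/104 = 0.5577

0.5577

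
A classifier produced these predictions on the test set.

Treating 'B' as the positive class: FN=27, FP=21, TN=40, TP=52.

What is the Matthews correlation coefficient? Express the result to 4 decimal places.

0.3116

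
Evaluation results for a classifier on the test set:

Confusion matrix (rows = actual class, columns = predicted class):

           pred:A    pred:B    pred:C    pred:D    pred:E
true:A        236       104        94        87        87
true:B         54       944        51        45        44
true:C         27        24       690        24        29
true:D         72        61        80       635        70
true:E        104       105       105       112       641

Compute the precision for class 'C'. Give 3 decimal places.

One-vs-rest for 'C': TP = diagonal; FP = other classes predicted 'C'; FN = 'C' predicted as other.
precision = TP/(TP+FP).
C: TP=690, FP=94+51+80+105=330 → 690/1020 = 0.6765

0.676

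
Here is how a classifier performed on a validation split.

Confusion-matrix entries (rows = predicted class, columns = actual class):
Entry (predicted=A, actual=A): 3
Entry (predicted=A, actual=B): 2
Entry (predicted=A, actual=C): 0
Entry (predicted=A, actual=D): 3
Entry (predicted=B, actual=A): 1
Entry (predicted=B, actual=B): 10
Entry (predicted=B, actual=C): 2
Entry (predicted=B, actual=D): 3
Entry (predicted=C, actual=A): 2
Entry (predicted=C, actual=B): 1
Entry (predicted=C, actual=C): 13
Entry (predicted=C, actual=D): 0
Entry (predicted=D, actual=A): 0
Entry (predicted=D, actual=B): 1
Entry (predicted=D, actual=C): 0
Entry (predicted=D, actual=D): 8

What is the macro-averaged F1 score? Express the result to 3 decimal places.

Per-class F1 score (2·TP/(2·TP+FP+FN)):
  A: TP=3, FP=2+0+3=5, FN=1+2+0=3 → 6/14 = 0.4286
  B: TP=10, FP=1+2+3=6, FN=2+1+1=4 → 20/30 = 0.6667
  C: TP=13, FP=2+1+0=3, FN=0+2+0=2 → 26/31 = 0.8387
  D: TP=8, FP=0+1+0=1, FN=3+3+0=6 → 16/23 = 0.6957
Macro-F1 score = mean = (0.4286 + 0.6667 + 0.8387 + 0.6957) / 4 = 0.657

0.657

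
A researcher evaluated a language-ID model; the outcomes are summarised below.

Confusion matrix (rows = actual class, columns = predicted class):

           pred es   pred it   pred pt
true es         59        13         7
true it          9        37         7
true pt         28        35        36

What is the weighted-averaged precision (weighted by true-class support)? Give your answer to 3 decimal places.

0.619

Per-class precision (TP/(TP+FP)):
  es: TP=59, FP=9+28=37 → 59/96 = 0.6146
  it: TP=37, FP=13+35=48 → 37/85 = 0.4353
  pt: TP=36, FP=7+7=14 → 36/50 = 0.7200
Weighted-precision = Σ (supportᵢ/N)·precisionᵢ with N=231: (79/231)·0.6146 + (53/231)·0.4353 + (99/231)·0.7200 = 0.619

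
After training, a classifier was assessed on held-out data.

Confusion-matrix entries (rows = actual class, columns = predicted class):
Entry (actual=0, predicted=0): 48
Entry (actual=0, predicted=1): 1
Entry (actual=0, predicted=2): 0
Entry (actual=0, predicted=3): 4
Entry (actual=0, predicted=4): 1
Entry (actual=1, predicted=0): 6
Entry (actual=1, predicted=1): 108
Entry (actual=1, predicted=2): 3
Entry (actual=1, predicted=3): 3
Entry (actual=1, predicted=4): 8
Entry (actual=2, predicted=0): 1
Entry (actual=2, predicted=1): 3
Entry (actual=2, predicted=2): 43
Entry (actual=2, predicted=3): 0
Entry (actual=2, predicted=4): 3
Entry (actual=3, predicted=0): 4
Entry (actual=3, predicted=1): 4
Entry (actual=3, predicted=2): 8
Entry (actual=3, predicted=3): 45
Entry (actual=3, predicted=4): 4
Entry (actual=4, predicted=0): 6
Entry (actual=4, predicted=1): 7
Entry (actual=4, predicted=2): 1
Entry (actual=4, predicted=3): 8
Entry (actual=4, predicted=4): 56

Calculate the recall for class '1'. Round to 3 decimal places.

0.844

Treat '1' as positive and all other classes as negative.
recall = TP/(TP+FN).
1: TP=108, FN=6+3+3+8=20 → 108/128 = 0.8438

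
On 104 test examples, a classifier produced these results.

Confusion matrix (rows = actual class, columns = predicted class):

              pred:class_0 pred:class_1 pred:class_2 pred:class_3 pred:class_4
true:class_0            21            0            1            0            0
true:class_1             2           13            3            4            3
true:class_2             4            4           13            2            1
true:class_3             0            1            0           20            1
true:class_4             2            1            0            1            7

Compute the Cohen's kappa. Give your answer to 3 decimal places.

0.636

Observed agreement pₒ = trace/N = 74/104 = 0.7115
Expected agreement pₑ = Σ (rowᵢ·colᵢ)/N² = (22·29 + 25·19 + 24·17 + 22·27 + 11·12)/104² = 0.2077
κ = (pₒ − pₑ)/(1 − pₑ) = (0.7115 − 0.2077)/(1 − 0.2077) = 0.636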